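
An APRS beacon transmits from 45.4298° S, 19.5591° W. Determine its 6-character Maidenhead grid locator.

IE04fn

Add 180° to longitude and 90° to latitude: 160.4409, 44.5702.
Field: lon ⌊160.4409/20⌋ = 8 → I; lat ⌊44.5702/10⌋ = 4 → E.
Square: lon ⌊0.4409/2⌋ = 0; lat ⌊4.5702/1⌋ = 4.
Subsquare: lon ⌊0.4409/0.0833333⌋ = 5 → f; lat ⌊0.5702/0.0416667⌋ = 13 → n.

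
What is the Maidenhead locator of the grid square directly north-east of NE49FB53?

NE49fb64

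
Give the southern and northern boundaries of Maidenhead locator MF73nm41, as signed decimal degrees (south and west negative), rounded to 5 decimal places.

-36.49583, -36.49167

Field M=12, F=5: +12·20° lon, +5·10° lat → SW at lon 60°, lat -40°.
Square 7, 3: +7·2° lon, +3·1° lat → SW at lon 74°, lat -37°.
Subsquare n=13, m=12: +13·0.0833333° lon, +12·0.0416667° lat → SW at lon 75.0833°, lat -36.5°.
Extended square 4, 1: +4·0.00833333° lon, +1·0.00416667° lat → SW at lon 75.1167°, lat -36.4958°.
Cell spans 0.00833333° lon × 0.00416667° lat.
south -36.49583, north -36.49167.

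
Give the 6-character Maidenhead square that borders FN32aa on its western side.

Longitude subsquare a = 0; −1 → -1, wraps to 23 = x, carry into square.
Longitude square 3; −1 → 2.
The latitude characters are unchanged.

FN22xa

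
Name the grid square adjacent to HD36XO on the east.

HD46ao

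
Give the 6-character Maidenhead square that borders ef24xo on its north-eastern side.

EF34ap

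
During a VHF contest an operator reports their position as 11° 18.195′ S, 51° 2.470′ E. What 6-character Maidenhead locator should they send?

LH58mq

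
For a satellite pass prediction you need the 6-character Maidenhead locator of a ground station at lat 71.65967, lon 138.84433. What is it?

PQ91kp

Offset from 180°W / 90°S: lon 318.8443°, lat 161.6597°.
Field: 318.8443/20 → 15 → P, 161.6597/10 → 16 → Q; chars PQ.
Square: 18.8443/2 → 9, 1.6597/1 → 1; chars 91.
Subsquare: 0.8443/0.0833333 → 10 → k, 0.6597/0.0416667 → 15 → p; chars kp.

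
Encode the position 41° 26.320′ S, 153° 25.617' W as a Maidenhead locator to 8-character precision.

Shift to the Maidenhead origin (180°W, 90°S): lon 26.57305, lat 48.56133.
Field: 26.57305/20 → 1 → B, 48.56133/10 → 4 → E; chars BE.
Square: 6.57305/2 → 3, 8.56133/1 → 8; chars 38.
Subsquare: 0.57305/0.0833333 → 6 → g, 0.56133/0.0416667 → 13 → n; chars gn.
Extended square: 0.07305/0.00833333 → 8, 0.01967/0.00416667 → 4; chars 84.

BE38gn84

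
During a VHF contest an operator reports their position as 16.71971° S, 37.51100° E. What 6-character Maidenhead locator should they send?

KH83sg

Add 180° to longitude and 90° to latitude: 217.5110, 73.2803.
Field: lon ⌊217.5110/20⌋ = 10 → K; lat ⌊73.2803/10⌋ = 7 → H.
Square: lon ⌊17.5110/2⌋ = 8; lat ⌊3.2803/1⌋ = 3.
Subsquare: lon ⌊1.5110/0.0833333⌋ = 18 → s; lat ⌊0.2803/0.0416667⌋ = 6 → g.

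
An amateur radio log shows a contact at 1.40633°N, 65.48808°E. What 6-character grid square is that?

MJ21rj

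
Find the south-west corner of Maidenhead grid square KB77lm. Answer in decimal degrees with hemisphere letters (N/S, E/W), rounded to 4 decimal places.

72.5000° S, 34.9167° E

Field K=10, B=1: +10·20° lon, +1·10° lat → SW at lon 20°, lat -80°.
Square 7, 7: +7·2° lon, +7·1° lat → SW at lon 34°, lat -73°.
Subsquare l=11, m=12: +11·0.0833333° lon, +12·0.0416667° lat → SW at lon 34.9167°, lat -72.5°.
latitude 72.5000° S, longitude 34.9167° E.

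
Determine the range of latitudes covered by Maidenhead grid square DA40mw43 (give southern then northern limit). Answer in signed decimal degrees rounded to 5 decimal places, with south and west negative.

Field D=3, A=0: +3·20° lon, +0·10° lat → SW at lon -120°, lat -90°.
Square 4, 0: +4·2° lon, +0·1° lat → SW at lon -112°, lat -90°.
Subsquare m=12, w=22: +12·0.0833333° lon, +22·0.0416667° lat → SW at lon -111°, lat -89.0833°.
Extended square 4, 3: +4·0.00833333° lon, +3·0.00416667° lat → SW at lon -110.967°, lat -89.0708°.
Cell spans 0.00833333° lon × 0.00416667° lat.
south -89.07083, north -89.06667.

-89.07083, -89.06667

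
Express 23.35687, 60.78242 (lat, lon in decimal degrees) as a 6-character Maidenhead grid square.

ML03ji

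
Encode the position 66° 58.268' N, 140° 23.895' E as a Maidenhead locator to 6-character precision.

Shift to the Maidenhead origin (180°W, 90°S): lon 320.3982, lat 156.9711.
Field (20°×10°, letters A–R): lon ⌊320.3982/20⌋ = 16 → Q; lat ⌊156.9711/10⌋ = 15 → P.
Square (2°×1°, digits 0–9): lon ⌊0.3982/2⌋ = 0; lat ⌊6.9711/1⌋ = 6.
Subsquare (5′×2.5′, letters a–x): lon ⌊0.3982/0.0833333⌋ = 4 → e; lat ⌊0.9711/0.0416667⌋ = 23 → x.

QP06ex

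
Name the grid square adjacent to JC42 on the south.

JC41

Latitude square 2; −1 → 1.
The longitude characters are unchanged.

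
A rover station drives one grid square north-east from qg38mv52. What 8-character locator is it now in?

QG38mv63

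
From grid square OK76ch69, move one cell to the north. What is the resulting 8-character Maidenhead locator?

Latitude extended square 9; +1 → 10, wraps to 0, carry into subsquare.
Latitude subsquare h = 7; +1 → 8 = i.
The longitude characters are unchanged.

OK76ci60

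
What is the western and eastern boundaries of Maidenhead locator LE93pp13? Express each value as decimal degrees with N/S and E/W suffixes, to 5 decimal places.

59.25833° E, 59.26667° E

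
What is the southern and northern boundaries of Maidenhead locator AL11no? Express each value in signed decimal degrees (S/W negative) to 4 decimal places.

Field A=0, L=11: +0·20° lon, +11·10° lat → SW at lon -180°, lat 20°.
Square 1, 1: +1·2° lon, +1·1° lat → SW at lon -178°, lat 21°.
Subsquare n=13, o=14: +13·0.0833333° lon, +14·0.0416667° lat → SW at lon -176.917°, lat 21.5833°.
Cell spans 0.0833333° lon × 0.0416667° lat.
south 21.5833, north 21.6250.

21.5833, 21.6250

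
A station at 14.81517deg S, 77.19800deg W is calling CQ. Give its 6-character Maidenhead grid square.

FH15je

Shift to the Maidenhead origin (180°W, 90°S): lon 102.8020, lat 75.1848.
Field (20°×10°, letters A–R): 102.8020/20 → 5 → F, 75.1848/10 → 7 → H; chars FH.
Square (2°×1°, digits 0–9): 2.8020/2 → 1, 5.1848/1 → 5; chars 15.
Subsquare (5′×2.5′, letters a–x): 0.8020/0.0833333 → 9 → j, 0.1848/0.0416667 → 4 → e; chars je.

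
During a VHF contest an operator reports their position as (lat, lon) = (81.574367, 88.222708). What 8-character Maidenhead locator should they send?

NR41cn67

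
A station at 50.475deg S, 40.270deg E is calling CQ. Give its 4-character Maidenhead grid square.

LD09

Offset from 180°W / 90°S: lon 220.27°, lat 39.52°.
Field (20°×10°, letters A–R): 220.27/20 → 11 → L, 39.52/10 → 3 → D; chars LD.
Square (2°×1°, digits 0–9): 0.27/2 → 0, 9.52/1 → 9; chars 09.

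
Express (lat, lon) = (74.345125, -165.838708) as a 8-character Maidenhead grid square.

AQ74bi92

Add 180° to longitude and 90° to latitude: 14.16129, 164.34512.
Field (20°×10°, letters A–R): 14.16129/20 → 0 → A, 164.34512/10 → 16 → Q; chars AQ.
Square (2°×1°, digits 0–9): 14.16129/2 → 7, 4.34512/1 → 4; chars 74.
Subsquare (5′×2.5′, letters a–x): 0.16129/0.0833333 → 1 → b, 0.34512/0.0416667 → 8 → i; chars bi.
Extended square (30″×15″, digits 0–9): 0.07796/0.00833333 → 9, 0.01179/0.00416667 → 2; chars 92.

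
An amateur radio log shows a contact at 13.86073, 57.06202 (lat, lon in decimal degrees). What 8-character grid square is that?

Shift to the Maidenhead origin (180°W, 90°S): lon 237.06202, lat 103.86073.
Field: 237.06202/20 → 11 → L, 103.86073/10 → 10 → K; chars LK.
Square: 17.06202/2 → 8, 3.86073/1 → 3; chars 83.
Subsquare: 1.06202/0.0833333 → 12 → m, 0.86073/0.0416667 → 20 → u; chars mu.
Extended square: 0.06202/0.00833333 → 7, 0.02740/0.00416667 → 6; chars 76.

LK83mu76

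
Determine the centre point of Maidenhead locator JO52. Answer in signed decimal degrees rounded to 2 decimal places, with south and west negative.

52.50, 11.00

Field J=9, O=14: +9·20° lon, +14·10° lat → SW at lon 0°, lat 50°.
Square 5, 2: +5·2° lon, +2·1° lat → SW at lon 10°, lat 52°.
Cell spans 2° lon × 1° lat. Centre is SW corner plus half of each.
latitude 52.50, longitude 11.00.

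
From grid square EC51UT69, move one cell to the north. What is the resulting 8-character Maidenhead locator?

EC51uu60

Latitude extended square 9; +1 → 10, wraps to 0, carry into subsquare.
Latitude subsquare t = 19; +1 → 20 = u.
The longitude characters are unchanged.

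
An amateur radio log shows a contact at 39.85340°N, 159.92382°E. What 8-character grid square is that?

QM99xu04

Shift to the Maidenhead origin (180°W, 90°S): lon 339.92382, lat 129.85340.
Field: 339.92382/20 → 16 → Q, 129.85340/10 → 12 → M; chars QM.
Square: 19.92382/2 → 9, 9.85340/1 → 9; chars 99.
Subsquare: 1.92382/0.0833333 → 23 → x, 0.85340/0.0416667 → 20 → u; chars xu.
Extended square: 0.00715/0.00833333 → 0, 0.02007/0.00416667 → 4; chars 04.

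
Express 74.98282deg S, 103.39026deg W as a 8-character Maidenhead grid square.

Offset from 180°W / 90°S: lon 76.60974°, lat 15.01718°.
Field (20°×10°, letters A–R): 76.60974/20 → 3 → D, 15.01718/10 → 1 → B; chars DB.
Square (2°×1°, digits 0–9): 16.60974/2 → 8, 5.01718/1 → 5; chars 85.
Subsquare (5′×2.5′, letters a–x): 0.60974/0.0833333 → 7 → h, 0.01718/0.0416667 → 0 → a; chars ha.
Extended square (30″×15″, digits 0–9): 0.02641/0.00833333 → 3, 0.01718/0.00416667 → 4; chars 34.

DB85ha34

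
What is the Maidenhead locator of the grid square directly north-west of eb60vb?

EB60uc

Longitude subsquare v = 21; −1 → 20 = u.
Latitude subsquare b = 1; +1 → 2 = c.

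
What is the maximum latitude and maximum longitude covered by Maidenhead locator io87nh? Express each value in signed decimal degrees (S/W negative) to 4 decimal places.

57.3333, -2.8333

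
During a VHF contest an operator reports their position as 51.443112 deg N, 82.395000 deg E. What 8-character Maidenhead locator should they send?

Shift to the Maidenhead origin (180°W, 90°S): lon 262.39500, lat 141.44311.
Field: 262.39500/20 → 13 → N, 141.44311/10 → 14 → O; chars NO.
Square: 2.39500/2 → 1, 1.44311/1 → 1; chars 11.
Subsquare: 0.39500/0.0833333 → 4 → e, 0.44311/0.0416667 → 10 → k; chars ek.
Extended square: 0.06167/0.00833333 → 7, 0.02645/0.00416667 → 6; chars 76.

NO11ek76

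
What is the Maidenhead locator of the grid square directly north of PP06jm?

PP06jn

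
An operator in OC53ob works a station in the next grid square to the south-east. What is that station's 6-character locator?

OC53pa

Longitude subsquare o = 14; +1 → 15 = p.
Latitude subsquare b = 1; −1 → 0 = a.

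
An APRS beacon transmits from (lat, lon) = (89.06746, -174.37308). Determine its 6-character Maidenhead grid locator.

AR29tb

Add 180° to longitude and 90° to latitude: 5.6269, 179.0675.
Field (20°×10°, letters A–R): 5.6269/20 → 0 → A, 179.0675/10 → 17 → R; chars AR.
Square (2°×1°, digits 0–9): 5.6269/2 → 2, 9.0675/1 → 9; chars 29.
Subsquare (5′×2.5′, letters a–x): 1.6269/0.0833333 → 19 → t, 0.0675/0.0416667 → 1 → b; chars tb.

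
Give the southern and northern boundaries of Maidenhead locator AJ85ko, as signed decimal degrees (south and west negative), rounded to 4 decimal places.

5.5833, 5.6250

Field A=0, J=9: +0·20° lon, +9·10° lat → SW at lon -180°, lat 0°.
Square 8, 5: +8·2° lon, +5·1° lat → SW at lon -164°, lat 5°.
Subsquare k=10, o=14: +10·0.0833333° lon, +14·0.0416667° lat → SW at lon -163.167°, lat 5.58333°.
Cell spans 0.0833333° lon × 0.0416667° lat.
south 5.5833, north 5.6250.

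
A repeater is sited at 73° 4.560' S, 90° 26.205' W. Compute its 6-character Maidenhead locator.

EB46sw

Shift to the Maidenhead origin (180°W, 90°S): lon 89.5632, lat 16.9240.
Field: 89.5632/20 → 4 → E, 16.9240/10 → 1 → B; chars EB.
Square: 9.5632/2 → 4, 6.9240/1 → 6; chars 46.
Subsquare: 1.5632/0.0833333 → 18 → s, 0.9240/0.0416667 → 22 → w; chars sw.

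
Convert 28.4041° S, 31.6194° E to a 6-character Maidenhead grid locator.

Add 180° to longitude and 90° to latitude: 211.6194, 61.5959.
Field: lon ⌊211.6194/20⌋ = 10 → K; lat ⌊61.5959/10⌋ = 6 → G.
Square: lon ⌊11.6194/2⌋ = 5; lat ⌊1.5959/1⌋ = 1.
Subsquare: lon ⌊1.6194/0.0833333⌋ = 19 → t; lat ⌊0.5959/0.0416667⌋ = 14 → o.

KG51to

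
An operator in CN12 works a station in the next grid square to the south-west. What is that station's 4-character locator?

CN01

Longitude square 1; −1 → 0.
Latitude square 2; −1 → 1.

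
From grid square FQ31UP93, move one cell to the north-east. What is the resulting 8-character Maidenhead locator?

Longitude extended square 9; +1 → 10, wraps to 0, carry into subsquare.
Longitude subsquare u = 20; +1 → 21 = v.
Latitude extended square 3; +1 → 4.

FQ31vp04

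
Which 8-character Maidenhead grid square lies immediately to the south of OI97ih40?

OI97ig49

Latitude extended square 0; −1 → -1, wraps to 9, carry into subsquare.
Latitude subsquare h = 7; −1 → 6 = g.
The longitude characters are unchanged.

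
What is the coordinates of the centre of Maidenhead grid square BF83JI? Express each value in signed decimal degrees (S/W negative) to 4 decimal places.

-36.6458, -143.2083

Field B=1, F=5: +1·20° lon, +5·10° lat → SW at lon -160°, lat -40°.
Square 8, 3: +8·2° lon, +3·1° lat → SW at lon -144°, lat -37°.
Subsquare j=9, i=8: +9·0.0833333° lon, +8·0.0416667° lat → SW at lon -143.25°, lat -36.6667°.
Cell spans 0.0833333° lon × 0.0416667° lat. Centre is SW corner plus half of each.
latitude -36.6458, longitude -143.2083.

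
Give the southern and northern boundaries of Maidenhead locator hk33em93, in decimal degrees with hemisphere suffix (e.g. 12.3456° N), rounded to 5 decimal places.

13.51250° N, 13.51667° N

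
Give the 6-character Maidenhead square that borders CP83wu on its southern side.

CP83wt

Latitude subsquare u = 20; −1 → 19 = t.
The longitude characters are unchanged.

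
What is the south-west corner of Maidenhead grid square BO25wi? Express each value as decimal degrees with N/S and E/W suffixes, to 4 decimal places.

55.3333° N, 154.1667° W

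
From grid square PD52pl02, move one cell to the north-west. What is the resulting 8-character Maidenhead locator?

PD52ol93

Longitude extended square 0; −1 → -1, wraps to 9, carry into subsquare.
Longitude subsquare p = 15; −1 → 14 = o.
Latitude extended square 2; +1 → 3.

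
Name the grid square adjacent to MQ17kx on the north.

MQ18ka

Latitude subsquare x = 23; +1 → 24, wraps to 0 = a, carry into square.
Latitude square 7; +1 → 8.
The longitude characters are unchanged.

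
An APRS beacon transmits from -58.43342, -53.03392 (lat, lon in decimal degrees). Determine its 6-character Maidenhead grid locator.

GD31ln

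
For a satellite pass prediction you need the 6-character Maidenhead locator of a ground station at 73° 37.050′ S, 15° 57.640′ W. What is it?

IB26aj

Add 180° to longitude and 90° to latitude: 164.0393, 16.3825.
Field (20°×10°, letters A–R): 164.0393/20 → 8 → I, 16.3825/10 → 1 → B; chars IB.
Square (2°×1°, digits 0–9): 4.0393/2 → 2, 6.3825/1 → 6; chars 26.
Subsquare (5′×2.5′, letters a–x): 0.0393/0.0833333 → 0 → a, 0.3825/0.0416667 → 9 → j; chars aj.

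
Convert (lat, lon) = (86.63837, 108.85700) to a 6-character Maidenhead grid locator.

OR46kp

Add 180° to longitude and 90° to latitude: 288.8570, 176.6384.
Field (20°×10°, letters A–R): 288.8570/20 → 14 → O, 176.6384/10 → 17 → R; chars OR.
Square (2°×1°, digits 0–9): 8.8570/2 → 4, 6.6384/1 → 6; chars 46.
Subsquare (5′×2.5′, letters a–x): 0.8570/0.0833333 → 10 → k, 0.6384/0.0416667 → 15 → p; chars kp.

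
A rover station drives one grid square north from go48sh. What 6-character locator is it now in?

GO48si

Latitude subsquare h = 7; +1 → 8 = i.
The longitude characters are unchanged.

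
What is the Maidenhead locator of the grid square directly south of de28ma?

DE27mx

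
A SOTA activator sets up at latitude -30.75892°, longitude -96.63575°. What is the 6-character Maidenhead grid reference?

EF19qf

Add 180° to longitude and 90° to latitude: 83.3642, 59.2411.
Field: lon ⌊83.3642/20⌋ = 4 → E; lat ⌊59.2411/10⌋ = 5 → F.
Square: lon ⌊3.3642/2⌋ = 1; lat ⌊9.2411/1⌋ = 9.
Subsquare: lon ⌊1.3642/0.0833333⌋ = 16 → q; lat ⌊0.2411/0.0416667⌋ = 5 → f.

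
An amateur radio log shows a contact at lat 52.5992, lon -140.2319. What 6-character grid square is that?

Offset from 180°W / 90°S: lon 39.7681°, lat 142.5992°.
Field: lon ⌊39.7681/20⌋ = 1 → B; lat ⌊142.5992/10⌋ = 14 → O.
Square: lon ⌊19.7681/2⌋ = 9; lat ⌊2.5992/1⌋ = 2.
Subsquare: lon ⌊1.7681/0.0833333⌋ = 21 → v; lat ⌊0.5992/0.0416667⌋ = 14 → o.

BO92vo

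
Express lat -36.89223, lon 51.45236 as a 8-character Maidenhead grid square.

LF53rc45

Shift to the Maidenhead origin (180°W, 90°S): lon 231.45236, lat 53.10777.
Field: 231.45236/20 → 11 → L, 53.10777/10 → 5 → F; chars LF.
Square: 11.45236/2 → 5, 3.10777/1 → 3; chars 53.
Subsquare: 1.45236/0.0833333 → 17 → r, 0.10777/0.0416667 → 2 → c; chars rc.
Extended square: 0.03569/0.00833333 → 4, 0.02444/0.00416667 → 5; chars 45.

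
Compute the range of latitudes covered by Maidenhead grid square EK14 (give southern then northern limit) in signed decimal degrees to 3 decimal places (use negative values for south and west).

14.000, 15.000

Field E=4, K=10: +4·20° lon, +10·10° lat → SW at lon -100°, lat 10°.
Square 1, 4: +1·2° lon, +4·1° lat → SW at lon -98°, lat 14°.
Cell spans 2° lon × 1° lat.
south 14.000, north 15.000.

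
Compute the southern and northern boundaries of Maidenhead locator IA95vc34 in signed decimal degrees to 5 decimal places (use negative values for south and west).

-84.90000, -84.89583

Field I=8, A=0: +8·20° lon, +0·10° lat → SW at lon -20°, lat -90°.
Square 9, 5: +9·2° lon, +5·1° lat → SW at lon -2°, lat -85°.
Subsquare v=21, c=2: +21·0.0833333° lon, +2·0.0416667° lat → SW at lon -0.25°, lat -84.9167°.
Extended square 3, 4: +3·0.00833333° lon, +4·0.00416667° lat → SW at lon -0.225°, lat -84.9°.
Cell spans 0.00833333° lon × 0.00416667° lat.
south -84.90000, north -84.89583.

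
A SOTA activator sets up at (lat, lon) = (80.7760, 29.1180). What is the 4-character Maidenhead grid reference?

Shift to the Maidenhead origin (180°W, 90°S): lon 209.12, lat 170.78.
Field: lon ⌊209.12/20⌋ = 10 → K; lat ⌊170.78/10⌋ = 17 → R.
Square: lon ⌊9.12/2⌋ = 4; lat ⌊0.78/1⌋ = 0.

KR40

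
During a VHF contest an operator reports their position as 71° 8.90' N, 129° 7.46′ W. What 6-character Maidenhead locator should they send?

CQ51kd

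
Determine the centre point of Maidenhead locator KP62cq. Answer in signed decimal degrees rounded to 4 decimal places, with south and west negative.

Field K=10, P=15: +10·20° lon, +15·10° lat → SW at lon 20°, lat 60°.
Square 6, 2: +6·2° lon, +2·1° lat → SW at lon 32°, lat 62°.
Subsquare c=2, q=16: +2·0.0833333° lon, +16·0.0416667° lat → SW at lon 32.1667°, lat 62.6667°.
Cell spans 0.0833333° lon × 0.0416667° lat. Centre is SW corner plus half of each.
latitude 62.6875, longitude 32.2083.

62.6875, 32.2083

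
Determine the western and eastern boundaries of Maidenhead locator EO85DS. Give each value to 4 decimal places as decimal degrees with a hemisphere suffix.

83.7500° W, 83.6667° W

Field E=4, O=14: +4·20° lon, +14·10° lat → SW at lon -100°, lat 50°.
Square 8, 5: +8·2° lon, +5·1° lat → SW at lon -84°, lat 55°.
Subsquare d=3, s=18: +3·0.0833333° lon, +18·0.0416667° lat → SW at lon -83.75°, lat 55.75°.
Cell spans 0.0833333° lon × 0.0416667° lat.
west 83.7500° W, east 83.6667° W.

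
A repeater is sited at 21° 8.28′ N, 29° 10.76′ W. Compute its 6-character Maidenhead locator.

HL51jd

Offset from 180°W / 90°S: lon 150.8207°, lat 111.1380°.
Field (20°×10°, letters A–R): 150.8207/20 → 7 → H, 111.1380/10 → 11 → L; chars HL.
Square (2°×1°, digits 0–9): 10.8207/2 → 5, 1.1380/1 → 1; chars 51.
Subsquare (5′×2.5′, letters a–x): 0.8207/0.0833333 → 9 → j, 0.1380/0.0416667 → 3 → d; chars jd.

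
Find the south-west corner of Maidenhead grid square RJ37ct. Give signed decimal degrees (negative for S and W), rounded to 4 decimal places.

7.7917, 166.1667

Field R=17, J=9: +17·20° lon, +9·10° lat → SW at lon 160°, lat 0°.
Square 3, 7: +3·2° lon, +7·1° lat → SW at lon 166°, lat 7°.
Subsquare c=2, t=19: +2·0.0833333° lon, +19·0.0416667° lat → SW at lon 166.167°, lat 7.79167°.
latitude 7.7917, longitude 166.1667.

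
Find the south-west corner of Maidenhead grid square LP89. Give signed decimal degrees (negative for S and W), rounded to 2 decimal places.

69.00, 56.00

Field L=11, P=15: +11·20° lon, +15·10° lat → SW at lon 40°, lat 60°.
Square 8, 9: +8·2° lon, +9·1° lat → SW at lon 56°, lat 69°.
latitude 69.00, longitude 56.00.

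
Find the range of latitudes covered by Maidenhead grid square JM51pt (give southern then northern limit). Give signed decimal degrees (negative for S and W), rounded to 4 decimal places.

Field J=9, M=12: +9·20° lon, +12·10° lat → SW at lon 0°, lat 30°.
Square 5, 1: +5·2° lon, +1·1° lat → SW at lon 10°, lat 31°.
Subsquare p=15, t=19: +15·0.0833333° lon, +19·0.0416667° lat → SW at lon 11.25°, lat 31.7917°.
Cell spans 0.0833333° lon × 0.0416667° lat.
south 31.7917, north 31.8333.

31.7917, 31.8333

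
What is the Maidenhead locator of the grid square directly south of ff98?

FF97

Latitude square 8; −1 → 7.
The longitude characters are unchanged.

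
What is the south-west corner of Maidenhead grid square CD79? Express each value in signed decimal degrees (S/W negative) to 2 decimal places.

-51.00, -126.00

Field C=2, D=3: +2·20° lon, +3·10° lat → SW at lon -140°, lat -60°.
Square 7, 9: +7·2° lon, +9·1° lat → SW at lon -126°, lat -51°.
latitude -51.00, longitude -126.00.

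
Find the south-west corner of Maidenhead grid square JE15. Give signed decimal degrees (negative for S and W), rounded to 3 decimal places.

Field J=9, E=4: +9·20° lon, +4·10° lat → SW at lon 0°, lat -50°.
Square 1, 5: +1·2° lon, +5·1° lat → SW at lon 2°, lat -45°.
latitude -45.000, longitude 2.000.

-45.000, 2.000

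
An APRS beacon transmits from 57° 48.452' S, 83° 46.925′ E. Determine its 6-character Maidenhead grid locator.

ND12ve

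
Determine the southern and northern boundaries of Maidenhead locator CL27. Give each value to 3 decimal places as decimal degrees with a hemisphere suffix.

Field C=2, L=11: +2·20° lon, +11·10° lat → SW at lon -140°, lat 20°.
Square 2, 7: +2·2° lon, +7·1° lat → SW at lon -136°, lat 27°.
Cell spans 2° lon × 1° lat.
south 27.000° N, north 28.000° N.

27.000° N, 28.000° N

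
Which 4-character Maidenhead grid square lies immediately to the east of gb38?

Longitude square 3; +1 → 4.
The latitude characters are unchanged.

GB48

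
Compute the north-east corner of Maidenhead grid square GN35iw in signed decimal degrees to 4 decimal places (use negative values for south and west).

Field G=6, N=13: +6·20° lon, +13·10° lat → SW at lon -60°, lat 40°.
Square 3, 5: +3·2° lon, +5·1° lat → SW at lon -54°, lat 45°.
Subsquare i=8, w=22: +8·0.0833333° lon, +22·0.0416667° lat → SW at lon -53.3333°, lat 45.9167°.
Cell spans 0.0833333° lon × 0.0416667° lat. NE corner is SW corner plus one full cell.
latitude 45.9583, longitude -53.2500.

45.9583, -53.2500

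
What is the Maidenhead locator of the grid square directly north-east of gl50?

GL61

Longitude square 5; +1 → 6.
Latitude square 0; +1 → 1.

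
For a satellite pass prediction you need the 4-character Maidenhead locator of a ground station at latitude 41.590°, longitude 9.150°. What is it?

JN41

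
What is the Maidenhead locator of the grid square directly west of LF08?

KF98

Longitude square 0; −1 → -1, wraps to 9, carry into field.
Longitude field L = 11; −1 → 10 = K.
The latitude characters are unchanged.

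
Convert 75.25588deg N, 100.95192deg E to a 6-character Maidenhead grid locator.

OQ05lg

Add 180° to longitude and 90° to latitude: 280.9519, 165.2559.
Field: 280.9519/20 → 14 → O, 165.2559/10 → 16 → Q; chars OQ.
Square: 0.9519/2 → 0, 5.2559/1 → 5; chars 05.
Subsquare: 0.9519/0.0833333 → 11 → l, 0.2559/0.0416667 → 6 → g; chars lg.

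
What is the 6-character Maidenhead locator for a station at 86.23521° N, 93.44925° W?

ER36gf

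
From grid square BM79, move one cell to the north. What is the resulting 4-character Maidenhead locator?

Latitude square 9; +1 → 10, wraps to 0, carry into field.
Latitude field M = 12; +1 → 13 = N.
The longitude characters are unchanged.

BN70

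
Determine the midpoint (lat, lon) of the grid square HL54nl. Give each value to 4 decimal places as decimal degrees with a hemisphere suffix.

24.4792° N, 28.8750° W

Field H=7, L=11: +7·20° lon, +11·10° lat → SW at lon -40°, lat 20°.
Square 5, 4: +5·2° lon, +4·1° lat → SW at lon -30°, lat 24°.
Subsquare n=13, l=11: +13·0.0833333° lon, +11·0.0416667° lat → SW at lon -28.9167°, lat 24.4583°.
Cell spans 0.0833333° lon × 0.0416667° lat. Centre is SW corner plus half of each.
latitude 24.4792° N, longitude 28.8750° W.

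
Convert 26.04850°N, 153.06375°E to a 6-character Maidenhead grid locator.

QL66mb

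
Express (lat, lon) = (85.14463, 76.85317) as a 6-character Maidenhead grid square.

Offset from 180°W / 90°S: lon 256.8532°, lat 175.1446°.
Field: lon ⌊256.8532/20⌋ = 12 → M; lat ⌊175.1446/10⌋ = 17 → R.
Square: lon ⌊16.8532/2⌋ = 8; lat ⌊5.1446/1⌋ = 5.
Subsquare: lon ⌊0.8532/0.0833333⌋ = 10 → k; lat ⌊0.1446/0.0416667⌋ = 3 → d.

MR85kd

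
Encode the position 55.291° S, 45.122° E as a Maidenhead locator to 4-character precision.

LD24

Shift to the Maidenhead origin (180°W, 90°S): lon 225.12, lat 34.71.
Field (20°×10°, letters A–R): 225.12/20 → 11 → L, 34.71/10 → 3 → D; chars LD.
Square (2°×1°, digits 0–9): 5.12/2 → 2, 4.71/1 → 4; chars 24.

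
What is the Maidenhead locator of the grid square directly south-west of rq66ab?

Longitude subsquare a = 0; −1 → -1, wraps to 23 = x, carry into square.
Longitude square 6; −1 → 5.
Latitude subsquare b = 1; −1 → 0 = a.

RQ56xa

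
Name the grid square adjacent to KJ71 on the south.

Latitude square 1; −1 → 0.
The longitude characters are unchanged.

KJ70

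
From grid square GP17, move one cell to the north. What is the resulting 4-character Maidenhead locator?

GP18

Latitude square 7; +1 → 8.
The longitude characters are unchanged.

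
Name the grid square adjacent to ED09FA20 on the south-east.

ED08fx39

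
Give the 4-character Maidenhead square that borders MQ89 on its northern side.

MR80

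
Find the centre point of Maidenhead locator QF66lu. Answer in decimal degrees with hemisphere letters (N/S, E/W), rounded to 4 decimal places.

33.1458° S, 152.9583° E

Field Q=16, F=5: +16·20° lon, +5·10° lat → SW at lon 140°, lat -40°.
Square 6, 6: +6·2° lon, +6·1° lat → SW at lon 152°, lat -34°.
Subsquare l=11, u=20: +11·0.0833333° lon, +20·0.0416667° lat → SW at lon 152.917°, lat -33.1667°.
Cell spans 0.0833333° lon × 0.0416667° lat. Centre is SW corner plus half of each.
latitude 33.1458° S, longitude 152.9583° E.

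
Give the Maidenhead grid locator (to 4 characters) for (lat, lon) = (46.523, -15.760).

IN26

Offset from 180°W / 90°S: lon 164.24°, lat 136.52°.
Field: lon ⌊164.24/20⌋ = 8 → I; lat ⌊136.52/10⌋ = 13 → N.
Square: lon ⌊4.24/2⌋ = 2; lat ⌊6.52/1⌋ = 6.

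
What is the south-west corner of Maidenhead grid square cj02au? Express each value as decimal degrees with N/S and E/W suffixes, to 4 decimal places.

Field C=2, J=9: +2·20° lon, +9·10° lat → SW at lon -140°, lat 0°.
Square 0, 2: +0·2° lon, +2·1° lat → SW at lon -140°, lat 2°.
Subsquare a=0, u=20: +0·0.0833333° lon, +20·0.0416667° lat → SW at lon -140°, lat 2.83333°.
latitude 2.8333° N, longitude 140.0000° W.

2.8333° N, 140.0000° W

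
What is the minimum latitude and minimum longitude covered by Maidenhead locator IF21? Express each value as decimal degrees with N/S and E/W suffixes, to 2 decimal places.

39.00° S, 16.00° W

Field I=8, F=5: +8·20° lon, +5·10° lat → SW at lon -20°, lat -40°.
Square 2, 1: +2·2° lon, +1·1° lat → SW at lon -16°, lat -39°.
latitude 39.00° S, longitude 16.00° W.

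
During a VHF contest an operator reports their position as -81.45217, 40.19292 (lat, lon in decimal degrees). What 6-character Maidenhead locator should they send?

LA08cn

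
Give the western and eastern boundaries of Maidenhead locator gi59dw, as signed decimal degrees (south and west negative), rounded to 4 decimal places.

-49.7500, -49.6667

Field G=6, I=8: +6·20° lon, +8·10° lat → SW at lon -60°, lat -10°.
Square 5, 9: +5·2° lon, +9·1° lat → SW at lon -50°, lat -1°.
Subsquare d=3, w=22: +3·0.0833333° lon, +22·0.0416667° lat → SW at lon -49.75°, lat -0.0833333°.
Cell spans 0.0833333° lon × 0.0416667° lat.
west -49.7500, east -49.6667.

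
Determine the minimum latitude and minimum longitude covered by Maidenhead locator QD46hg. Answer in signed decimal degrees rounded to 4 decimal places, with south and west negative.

-53.7500, 148.5833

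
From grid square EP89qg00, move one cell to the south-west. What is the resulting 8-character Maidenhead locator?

EP89pf99

Longitude extended square 0; −1 → -1, wraps to 9, carry into subsquare.
Longitude subsquare q = 16; −1 → 15 = p.
Latitude extended square 0; −1 → -1, wraps to 9, carry into subsquare.
Latitude subsquare g = 6; −1 → 5 = f.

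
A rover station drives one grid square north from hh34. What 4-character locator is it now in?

Latitude square 4; +1 → 5.
The longitude characters are unchanged.

HH35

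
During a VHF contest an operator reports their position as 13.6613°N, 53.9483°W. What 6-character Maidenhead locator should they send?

GK33ap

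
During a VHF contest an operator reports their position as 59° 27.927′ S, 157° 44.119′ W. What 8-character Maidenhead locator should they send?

BD10dm18

Offset from 180°W / 90°S: lon 22.26468°, lat 30.53455°.
Field: lon ⌊22.26468/20⌋ = 1 → B; lat ⌊30.53455/10⌋ = 3 → D.
Square: lon ⌊2.26468/2⌋ = 1; lat ⌊0.53455/1⌋ = 0.
Subsquare: lon ⌊0.26468/0.0833333⌋ = 3 → d; lat ⌊0.53455/0.0416667⌋ = 12 → m.
Extended square: lon ⌊0.01468/0.00833333⌋ = 1; lat ⌊0.03455/0.00416667⌋ = 8.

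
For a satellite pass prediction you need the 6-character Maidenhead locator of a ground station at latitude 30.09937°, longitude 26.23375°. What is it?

Add 180° to longitude and 90° to latitude: 206.2337, 120.0994.
Field: lon ⌊206.2337/20⌋ = 10 → K; lat ⌊120.0994/10⌋ = 12 → M.
Square: lon ⌊6.2337/2⌋ = 3; lat ⌊0.0994/1⌋ = 0.
Subsquare: lon ⌊0.2337/0.0833333⌋ = 2 → c; lat ⌊0.0994/0.0416667⌋ = 2 → c.

KM30cc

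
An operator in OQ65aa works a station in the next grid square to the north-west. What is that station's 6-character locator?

OQ55xb

Longitude subsquare a = 0; −1 → -1, wraps to 23 = x, carry into square.
Longitude square 6; −1 → 5.
Latitude subsquare a = 0; +1 → 1 = b.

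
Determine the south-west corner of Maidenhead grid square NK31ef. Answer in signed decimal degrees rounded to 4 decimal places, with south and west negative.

11.2083, 86.3333

Field N=13, K=10: +13·20° lon, +10·10° lat → SW at lon 80°, lat 10°.
Square 3, 1: +3·2° lon, +1·1° lat → SW at lon 86°, lat 11°.
Subsquare e=4, f=5: +4·0.0833333° lon, +5·0.0416667° lat → SW at lon 86.3333°, lat 11.2083°.
latitude 11.2083, longitude 86.3333.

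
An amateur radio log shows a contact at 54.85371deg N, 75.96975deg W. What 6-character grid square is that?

Add 180° to longitude and 90° to latitude: 104.0302, 144.8537.
Field: 104.0302/20 → 5 → F, 144.8537/10 → 14 → O; chars FO.
Square: 4.0302/2 → 2, 4.8537/1 → 4; chars 24.
Subsquare: 0.0302/0.0833333 → 0 → a, 0.8537/0.0416667 → 20 → u; chars au.

FO24au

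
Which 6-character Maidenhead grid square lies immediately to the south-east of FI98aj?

FI98bi

Longitude subsquare a = 0; +1 → 1 = b.
Latitude subsquare j = 9; −1 → 8 = i.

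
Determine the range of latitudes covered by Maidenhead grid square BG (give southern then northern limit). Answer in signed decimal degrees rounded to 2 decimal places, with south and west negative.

-30.00, -20.00

Field B=1, G=6: +1·20° lon, +6·10° lat → SW at lon -160°, lat -30°.
Cell spans 20° lon × 10° lat.
south -30.00, north -20.00.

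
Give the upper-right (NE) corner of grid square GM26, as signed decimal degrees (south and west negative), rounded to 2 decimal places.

37.00, -54.00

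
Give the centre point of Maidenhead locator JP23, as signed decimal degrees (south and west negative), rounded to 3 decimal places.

Field J=9, P=15: +9·20° lon, +15·10° lat → SW at lon 0°, lat 60°.
Square 2, 3: +2·2° lon, +3·1° lat → SW at lon 4°, lat 63°.
Cell spans 2° lon × 1° lat. Centre is SW corner plus half of each.
latitude 63.500, longitude 5.000.

63.500, 5.000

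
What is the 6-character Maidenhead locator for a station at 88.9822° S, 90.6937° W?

EA41pa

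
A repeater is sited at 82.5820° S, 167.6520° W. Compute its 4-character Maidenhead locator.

Shift to the Maidenhead origin (180°W, 90°S): lon 12.35, lat 7.42.
Field: 12.35/20 → 0 → A, 7.42/10 → 0 → A; chars AA.
Square: 12.35/2 → 6, 7.42/1 → 7; chars 67.

AA67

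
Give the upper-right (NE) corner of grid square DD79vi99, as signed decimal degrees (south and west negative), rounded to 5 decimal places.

-50.62500, -104.16667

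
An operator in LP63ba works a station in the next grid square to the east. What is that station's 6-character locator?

LP63ca

Longitude subsquare b = 1; +1 → 2 = c.
The latitude characters are unchanged.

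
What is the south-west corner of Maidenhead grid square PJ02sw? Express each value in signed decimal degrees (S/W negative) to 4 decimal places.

2.9167, 121.5000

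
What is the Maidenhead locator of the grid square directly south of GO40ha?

Latitude subsquare a = 0; −1 → -1, wraps to 23 = x, carry into square.
Latitude square 0; −1 → -1, wraps to 9, carry into field.
Latitude field O = 14; −1 → 13 = N.
The longitude characters are unchanged.

GN49hx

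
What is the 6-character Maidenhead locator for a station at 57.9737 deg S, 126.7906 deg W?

Add 180° to longitude and 90° to latitude: 53.2094, 32.0263.
Field (20°×10°, letters A–R): 53.2094/20 → 2 → C, 32.0263/10 → 3 → D; chars CD.
Square (2°×1°, digits 0–9): 13.2094/2 → 6, 2.0263/1 → 2; chars 62.
Subsquare (5′×2.5′, letters a–x): 1.2094/0.0833333 → 14 → o, 0.0263/0.0416667 → 0 → a; chars oa.

CD62oa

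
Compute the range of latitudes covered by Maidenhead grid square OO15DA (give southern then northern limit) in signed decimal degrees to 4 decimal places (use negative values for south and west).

55.0000, 55.0417

Field O=14, O=14: +14·20° lon, +14·10° lat → SW at lon 100°, lat 50°.
Square 1, 5: +1·2° lon, +5·1° lat → SW at lon 102°, lat 55°.
Subsquare d=3, a=0: +3·0.0833333° lon, +0·0.0416667° lat → SW at lon 102.25°, lat 55°.
Cell spans 0.0833333° lon × 0.0416667° lat.
south 55.0000, north 55.0417.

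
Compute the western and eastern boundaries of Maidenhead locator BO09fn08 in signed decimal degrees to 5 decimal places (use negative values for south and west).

-159.58333, -159.57500

Field B=1, O=14: +1·20° lon, +14·10° lat → SW at lon -160°, lat 50°.
Square 0, 9: +0·2° lon, +9·1° lat → SW at lon -160°, lat 59°.
Subsquare f=5, n=13: +5·0.0833333° lon, +13·0.0416667° lat → SW at lon -159.583°, lat 59.5417°.
Extended square 0, 8: +0·0.00833333° lon, +8·0.00416667° lat → SW at lon -159.583°, lat 59.575°.
Cell spans 0.00833333° lon × 0.00416667° lat.
west -159.58333, east -159.57500.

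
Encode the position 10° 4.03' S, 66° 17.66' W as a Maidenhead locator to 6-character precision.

Add 180° to longitude and 90° to latitude: 113.7057, 79.9328.
Field (20°×10°, letters A–R): 113.7057/20 → 5 → F, 79.9328/10 → 7 → H; chars FH.
Square (2°×1°, digits 0–9): 13.7057/2 → 6, 9.9328/1 → 9; chars 69.
Subsquare (5′×2.5′, letters a–x): 1.7057/0.0833333 → 20 → u, 0.9328/0.0416667 → 22 → w; chars uw.

FH69uw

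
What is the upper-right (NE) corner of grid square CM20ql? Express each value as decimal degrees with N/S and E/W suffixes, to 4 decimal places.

Field C=2, M=12: +2·20° lon, +12·10° lat → SW at lon -140°, lat 30°.
Square 2, 0: +2·2° lon, +0·1° lat → SW at lon -136°, lat 30°.
Subsquare q=16, l=11: +16·0.0833333° lon, +11·0.0416667° lat → SW at lon -134.667°, lat 30.4583°.
Cell spans 0.0833333° lon × 0.0416667° lat. NE corner is SW corner plus one full cell.
latitude 30.5000° N, longitude 134.5833° W.

30.5000° N, 134.5833° W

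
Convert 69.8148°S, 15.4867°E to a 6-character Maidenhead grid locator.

JC70re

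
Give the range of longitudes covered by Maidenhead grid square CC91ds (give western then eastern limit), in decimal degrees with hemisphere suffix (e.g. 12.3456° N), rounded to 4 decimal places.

121.7500° W, 121.6667° W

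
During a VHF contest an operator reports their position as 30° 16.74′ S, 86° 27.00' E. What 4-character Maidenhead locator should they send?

NF39

Offset from 180°W / 90°S: lon 266.45°, lat 59.72°.
Field: 266.45/20 → 13 → N, 59.72/10 → 5 → F; chars NF.
Square: 6.45/2 → 3, 9.72/1 → 9; chars 39.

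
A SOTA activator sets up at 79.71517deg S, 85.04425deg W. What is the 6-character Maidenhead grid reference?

EB70lg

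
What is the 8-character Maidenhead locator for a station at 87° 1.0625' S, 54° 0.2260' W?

GA22xx95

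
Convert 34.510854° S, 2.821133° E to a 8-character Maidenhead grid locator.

JF15jl87

Shift to the Maidenhead origin (180°W, 90°S): lon 182.82113, lat 55.48915.
Field: 182.82113/20 → 9 → J, 55.48915/10 → 5 → F; chars JF.
Square: 2.82113/2 → 1, 5.48915/1 → 5; chars 15.
Subsquare: 0.82113/0.0833333 → 9 → j, 0.48915/0.0416667 → 11 → l; chars jl.
Extended square: 0.07113/0.00833333 → 8, 0.03081/0.00416667 → 7; chars 87.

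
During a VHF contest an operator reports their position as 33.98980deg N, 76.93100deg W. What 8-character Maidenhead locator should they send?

FM13mx87

Offset from 180°W / 90°S: lon 103.06900°, lat 123.98980°.
Field: 103.06900/20 → 5 → F, 123.98980/10 → 12 → M; chars FM.
Square: 3.06900/2 → 1, 3.98980/1 → 3; chars 13.
Subsquare: 1.06900/0.0833333 → 12 → m, 0.98980/0.0416667 → 23 → x; chars mx.
Extended square: 0.06900/0.00833333 → 8, 0.03147/0.00416667 → 7; chars 87.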